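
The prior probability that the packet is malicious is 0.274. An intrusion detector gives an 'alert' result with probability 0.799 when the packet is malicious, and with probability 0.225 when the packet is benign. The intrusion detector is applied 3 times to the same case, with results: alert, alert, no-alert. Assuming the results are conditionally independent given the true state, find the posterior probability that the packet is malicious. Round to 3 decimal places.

Let H be the event that the packet is malicious; start with P(H) = 0.274. P('alert'|H) = 0.799, P('alert'|¬H) = 0.225.
Update on result 1 ('alert'): P(H) ← 0.799·0.2740 / (0.799·0.2740 + 0.225·0.7260) = 0.21893/0.38228 = 0.5727.
Update on result 2 ('alert'): P(H) ← 0.799·0.5727 / (0.799·0.5727 + 0.225·0.4273) = 0.45758/0.55372 = 0.8264.
Update on result 3 ('no-alert'): P(H) ← 0.201·0.8264 / (0.201·0.8264 + 0.775·0.1736) = 0.16610/0.30067 = 0.5524.

Posterior P(H) ≈ 0.552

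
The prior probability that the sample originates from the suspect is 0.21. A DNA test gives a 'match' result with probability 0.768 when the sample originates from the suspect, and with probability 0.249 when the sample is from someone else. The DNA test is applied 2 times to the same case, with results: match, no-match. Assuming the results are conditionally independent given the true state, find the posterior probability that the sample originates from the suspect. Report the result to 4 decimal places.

With H the event that the sample originates from the suspect, the joint likelihood of the observed sequence is P(data|H) = 0.768·0.232 = 0.17818 and P(data|¬H) = 0.249·0.751 = 0.18700.
Bayes: P(H|data) = 0.21·0.17818 / (0.21·0.17818 + 0.79·0.18700) = 0.037417/0.18515 = 0.2021.

Posterior P(H) ≈ 0.2021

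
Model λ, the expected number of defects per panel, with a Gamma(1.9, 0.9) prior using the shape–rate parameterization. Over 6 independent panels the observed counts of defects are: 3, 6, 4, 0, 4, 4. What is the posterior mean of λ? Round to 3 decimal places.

Posterior mean ≈ 3.319

Total count ∑xᵢ = 21 over n = 6 panels.
Gamma is conjugate to the Poisson likelihood: posterior is Gamma(shape = 1.9+21 = 22.9, rate = 0.9+6 = 6.9).
E[λ | data] = 22.9/6.9 = 3.319.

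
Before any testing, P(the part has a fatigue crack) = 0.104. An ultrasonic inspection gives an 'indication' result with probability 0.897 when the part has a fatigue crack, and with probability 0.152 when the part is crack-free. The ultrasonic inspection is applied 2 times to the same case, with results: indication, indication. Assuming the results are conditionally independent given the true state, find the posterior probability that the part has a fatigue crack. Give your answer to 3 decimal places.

Let H be the event that the part has a fatigue crack; start with P(H) = 0.104. P('indication'|H) = 0.897, P('indication'|¬H) = 0.152.
Update on result 1 ('indication'): P(H) ← 0.897·0.1040 / (0.897·0.1040 + 0.152·0.8960) = 0.093288/0.22948 = 0.4065.
Update on result 2 ('indication'): P(H) ← 0.897·0.4065 / (0.897·0.4065 + 0.152·0.5935) = 0.36465/0.45486 = 0.8017.

Posterior P(H) ≈ 0.802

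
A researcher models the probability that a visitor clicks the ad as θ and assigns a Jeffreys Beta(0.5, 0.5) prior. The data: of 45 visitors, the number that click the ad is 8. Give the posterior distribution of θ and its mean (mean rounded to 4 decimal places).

Observing 8 successes and 37 failures updates Beta(0.5, 0.5) by adding the success and failure counts to the two shape parameters: α = 0.5+8 = 8.5, β = 0.5+37 = 37.5.
Posterior mean = α/(α+β) = 8.5/46 = 0.1848.

Posterior: Beta(8.5, 37.5); mean ≈ 0.1848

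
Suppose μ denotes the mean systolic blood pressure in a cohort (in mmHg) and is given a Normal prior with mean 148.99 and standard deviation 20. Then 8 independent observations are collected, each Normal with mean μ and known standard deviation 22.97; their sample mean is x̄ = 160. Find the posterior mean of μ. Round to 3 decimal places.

With known σ, the Normal prior is conjugate. Weight on the data is w = (n/σ²)/(n/σ² + 1/τ₀²) = 0.0151624/(0.0151624+0.00250000) = 0.85846.
Posterior mean = w·x̄ + (1−w)·μ₀ = 0.85846·160 + 0.14154·148.99 = 158.442.

Posterior mean ≈ 158.442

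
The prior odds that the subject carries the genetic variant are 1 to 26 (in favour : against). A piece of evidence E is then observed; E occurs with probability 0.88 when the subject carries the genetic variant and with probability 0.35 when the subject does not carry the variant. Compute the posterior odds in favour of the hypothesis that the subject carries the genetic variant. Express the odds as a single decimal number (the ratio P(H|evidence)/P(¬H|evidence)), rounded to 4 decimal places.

Posterior odds ≈ 0.0967

Prior odds = 1/26 = 0.038462. In log-odds, ln(0.038462) = -3.2581.
Add log likelihood ratio: ln(2.5143) = 0.92199.
Posterior log-odds = -2.3361, so posterior odds = exp(-2.3361) = 0.096703.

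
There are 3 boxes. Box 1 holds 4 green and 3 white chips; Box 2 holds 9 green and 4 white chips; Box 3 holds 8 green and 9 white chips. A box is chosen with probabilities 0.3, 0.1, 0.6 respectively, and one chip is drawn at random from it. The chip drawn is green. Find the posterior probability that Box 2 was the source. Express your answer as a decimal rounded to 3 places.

Posterior probability ≈ 0.132

Tabulate prior·likelihood by source: [1] prior 0.3, lik 0.5714, product 0.1714; [2] prior 0.1, lik 0.6923, product 0.06923; [3] prior 0.6, lik 0.4706, product 0.2824.
Normalizing constant = 0.52301; the posterior for Box 2 is its product over the sum, 0.06923/0.52301 = 0.132.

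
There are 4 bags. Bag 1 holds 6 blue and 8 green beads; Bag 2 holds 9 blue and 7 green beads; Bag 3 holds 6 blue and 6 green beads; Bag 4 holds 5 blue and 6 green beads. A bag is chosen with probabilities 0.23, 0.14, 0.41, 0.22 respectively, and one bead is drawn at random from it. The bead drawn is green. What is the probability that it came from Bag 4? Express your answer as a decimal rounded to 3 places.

Posterior probability ≈ 0.232

P(green|Bag 1) = 0.5714; P(green|Bag 2) = 0.4375; P(green|Bag 3) = 0.5; P(green|Bag 4) = 0.5455.
Prior × likelihood for each source: 0.23·0.5714=0.1314, 0.14·0.4375=0.06125, 0.41·0.5=0.2050, 0.22·0.5455=0.1200. Summing gives P(green) = 0.51768.
P(Bag 4 | green) = 0.1200 / 0.51768 = 0.232.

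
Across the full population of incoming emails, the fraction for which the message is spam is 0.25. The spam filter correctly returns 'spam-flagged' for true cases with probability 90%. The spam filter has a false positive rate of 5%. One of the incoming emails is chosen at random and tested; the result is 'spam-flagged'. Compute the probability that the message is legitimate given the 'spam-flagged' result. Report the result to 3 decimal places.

P(¬H | E) ≈ 0.143

Let H be the event that the message is spam. P(H) = 0.25, so P(¬H) = 0.75. With E the 'spam-flagged' result, P(E|H) = 0.9 and P(E|¬H) = 0.05.
P(E) = 0.9·0.25 + 0.05·0.75 = 0.22500 + 0.037500 = 0.26250.
By Bayes' theorem, P(H|E) = 0.22500 / 0.26250 = 0.857. Hence P(¬H|E) = 1 − 0.857 = 0.143.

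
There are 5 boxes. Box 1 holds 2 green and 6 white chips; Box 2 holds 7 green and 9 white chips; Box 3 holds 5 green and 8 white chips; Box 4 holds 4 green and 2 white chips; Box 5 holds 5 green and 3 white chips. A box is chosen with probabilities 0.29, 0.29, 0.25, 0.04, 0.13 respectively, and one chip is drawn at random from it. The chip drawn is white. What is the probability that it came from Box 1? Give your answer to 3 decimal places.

Tabulate prior·likelihood by source: [1] prior 0.29, lik 0.75, product 0.2175; [2] prior 0.29, lik 0.5625, product 0.1631; [3] prior 0.25, lik 0.6154, product 0.1538; [4] prior 0.04, lik 0.3333, product 0.01333; [5] prior 0.13, lik 0.375, product 0.04875.
Normalizing constant = 0.59655; the posterior for Box 1 is its product over the sum, 0.2175/0.59655 = 0.365.

Posterior probability ≈ 0.365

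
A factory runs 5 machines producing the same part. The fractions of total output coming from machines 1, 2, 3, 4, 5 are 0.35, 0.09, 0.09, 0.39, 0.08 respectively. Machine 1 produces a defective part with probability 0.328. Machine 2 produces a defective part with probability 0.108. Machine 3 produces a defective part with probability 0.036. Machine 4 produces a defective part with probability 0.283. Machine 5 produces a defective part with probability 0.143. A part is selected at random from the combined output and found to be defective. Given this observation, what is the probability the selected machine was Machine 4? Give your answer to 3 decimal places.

Posterior probability ≈ 0.442

P(defective|M1) = 0.328; P(defective|M2) = 0.108; P(defective|M3) = 0.036; P(defective|M4) = 0.283; P(defective|M5) = 0.143.
Prior × likelihood for each source: 0.35·0.328=0.1148, 0.09·0.108=0.009720, 0.09·0.036=0.003240, 0.39·0.283=0.1104, 0.08·0.143=0.01144. Summing gives P(defective) = 0.24957.
P(Machine 4 | defective) = 0.1104 / 0.24957 = 0.442.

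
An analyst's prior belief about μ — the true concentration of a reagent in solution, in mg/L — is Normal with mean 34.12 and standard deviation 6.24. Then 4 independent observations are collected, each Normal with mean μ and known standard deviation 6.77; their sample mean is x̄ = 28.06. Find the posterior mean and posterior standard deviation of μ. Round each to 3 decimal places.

Prior precision 1/τ₀² = 1/6.24² = 0.0256821; data precision n/σ² = 4/6.77² = 0.0872736.
Posterior precision = 0.0256821 + 0.0872736 = 0.112956, giving posterior SD = 1/√0.112956 = 2.975.
Posterior mean = (0.0256821·34.12 + 0.0872736·28.06) / 0.112956 = 29.438.

Posterior mean ≈ 29.438; posterior SD ≈ 2.975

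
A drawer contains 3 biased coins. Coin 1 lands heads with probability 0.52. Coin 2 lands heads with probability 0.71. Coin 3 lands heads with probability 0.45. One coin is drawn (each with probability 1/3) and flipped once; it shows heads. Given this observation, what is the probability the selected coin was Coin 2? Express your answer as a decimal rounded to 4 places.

Tabulate prior·likelihood by source: [1] prior 0.333333, lik 0.52, product 0.1733; [2] prior 0.333333, lik 0.71, product 0.2367; [3] prior 0.333333, lik 0.45, product 0.1500.
Normalizing constant = 0.56000; the posterior for Coin 2 is its product over the sum, 0.2367/0.56000 = 0.4226.

Posterior probability ≈ 0.4226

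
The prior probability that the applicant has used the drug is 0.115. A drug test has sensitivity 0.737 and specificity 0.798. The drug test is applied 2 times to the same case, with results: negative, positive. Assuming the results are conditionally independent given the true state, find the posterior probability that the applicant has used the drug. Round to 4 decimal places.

Let H be the event that the applicant has used the drug; start with P(H) = 0.115. P('positive'|H) = 0.737, P('positive'|¬H) = 0.202.
Update on result 1 ('negative'): P(H) ← 0.263·0.1150 / (0.263·0.1150 + 0.798·0.8850) = 0.030245/0.73647 = 0.0411.
Update on result 2 ('positive'): P(H) ← 0.737·0.0411 / (0.737·0.0411 + 0.202·0.9589) = 0.030267/0.22397 = 0.1351.

Posterior P(H) ≈ 0.1351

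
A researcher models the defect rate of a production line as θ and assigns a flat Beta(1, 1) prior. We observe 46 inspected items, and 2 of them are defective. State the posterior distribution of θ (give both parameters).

Observing 2 successes and 44 failures updates Beta(1, 1) by adding the success and failure counts to the two shape parameters: α = 1+2 = 3, β = 1+44 = 45.

Posterior: Beta(3, 45)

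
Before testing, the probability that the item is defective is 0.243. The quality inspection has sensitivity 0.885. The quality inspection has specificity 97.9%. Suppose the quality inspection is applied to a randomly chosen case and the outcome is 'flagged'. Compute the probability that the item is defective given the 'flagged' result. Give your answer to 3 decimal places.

Let H be the event that the item is defective. P(H) = 0.243, so P(¬H) = 0.757. With E the 'flagged' result, P(E|H) = 0.885 and P(E|¬H) = 0.021.
P(E) = 0.885·0.243 + 0.021·0.757 = 0.21505 + 0.015897 = 0.23095.
By Bayes' theorem, P(H|E) = 0.21505 / 0.23095 = 0.931.

P(H | E) ≈ 0.931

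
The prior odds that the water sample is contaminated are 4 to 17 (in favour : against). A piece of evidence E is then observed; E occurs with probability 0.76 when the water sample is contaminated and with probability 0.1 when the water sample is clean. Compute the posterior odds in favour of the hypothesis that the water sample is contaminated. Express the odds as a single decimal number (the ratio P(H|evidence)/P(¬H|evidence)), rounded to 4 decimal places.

Posterior odds ≈ 1.7882

Prior odds = 4/17 = 0.23529. In log-odds, ln(0.23529) = -1.4469.
Add log likelihood ratio: ln(7.6000) = 2.0281.
Posterior log-odds = 0.58123, so posterior odds = exp(0.58123) = 1.7882.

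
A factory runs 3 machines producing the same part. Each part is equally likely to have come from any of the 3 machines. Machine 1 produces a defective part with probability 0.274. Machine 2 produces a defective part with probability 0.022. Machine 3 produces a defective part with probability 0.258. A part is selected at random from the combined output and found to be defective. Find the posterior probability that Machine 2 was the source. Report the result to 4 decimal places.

Posterior probability ≈ 0.0397

Tabulate prior·likelihood by source: [1] prior 0.333333, lik 0.274, product 0.09133; [2] prior 0.333333, lik 0.022, product 0.007333; [3] prior 0.333333, lik 0.258, product 0.08600.
Normalizing constant = 0.18467; the posterior for Machine 2 is its product over the sum, 0.007333/0.18467 = 0.0397.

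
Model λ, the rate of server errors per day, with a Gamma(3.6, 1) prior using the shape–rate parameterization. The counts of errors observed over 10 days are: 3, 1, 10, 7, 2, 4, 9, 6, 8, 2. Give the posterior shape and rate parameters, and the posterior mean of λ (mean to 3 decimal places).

Posterior: Gamma(shape=55.6, rate=11); mean ≈ 5.055

Total count ∑xᵢ = 52 over n = 10 days.
Gamma is conjugate to the Poisson likelihood: posterior is Gamma(shape = 3.6+52 = 55.6, rate = 1+10 = 11).
Posterior mean = shape/rate = 55.6/11 = 5.055.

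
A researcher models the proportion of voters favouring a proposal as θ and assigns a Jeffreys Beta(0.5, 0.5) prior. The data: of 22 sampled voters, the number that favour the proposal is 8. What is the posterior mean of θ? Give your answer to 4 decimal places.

Posterior mean ≈ 0.3696

The binomial likelihood is conjugate to the Beta prior: with 8 successes and 14 failures, the posterior is Beta(0.5+8, 0.5+14) = Beta(8.5, 14.5).
Posterior mean = α/(α+β) = 8.5/23 = 0.3696.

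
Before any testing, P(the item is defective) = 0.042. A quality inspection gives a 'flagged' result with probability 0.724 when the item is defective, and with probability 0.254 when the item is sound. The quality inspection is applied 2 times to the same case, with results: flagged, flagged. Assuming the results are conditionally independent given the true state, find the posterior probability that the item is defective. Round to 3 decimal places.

Let H be the event that the item is defective; start with P(H) = 0.042. P('flagged'|H) = 0.724, P('flagged'|¬H) = 0.254.
Update on result 1 ('flagged'): P(H) ← 0.724·0.0420 / (0.724·0.0420 + 0.254·0.9580) = 0.030408/0.27374 = 0.1111.
Update on result 2 ('flagged'): P(H) ← 0.724·0.1111 / (0.724·0.1111 + 0.254·0.8889) = 0.080424/0.30621 = 0.2626.

Posterior P(H) ≈ 0.263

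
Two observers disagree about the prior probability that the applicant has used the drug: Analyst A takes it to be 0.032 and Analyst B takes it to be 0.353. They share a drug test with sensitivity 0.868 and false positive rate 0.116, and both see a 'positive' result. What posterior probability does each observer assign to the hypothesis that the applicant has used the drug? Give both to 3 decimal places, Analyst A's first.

Analyst A: 0.198; Analyst B: 0.803

The likelihood ratio for a 'positive' result is 0.868/0.116 = 7.4828.
Analyst A: prior odds 0.032/0.968 = 0.033058; posterior odds 0.24736; posterior probability 0.198.
Analyst B: prior odds 0.353/0.647 = 0.54560; posterior odds 4.0826; posterior probability 0.803.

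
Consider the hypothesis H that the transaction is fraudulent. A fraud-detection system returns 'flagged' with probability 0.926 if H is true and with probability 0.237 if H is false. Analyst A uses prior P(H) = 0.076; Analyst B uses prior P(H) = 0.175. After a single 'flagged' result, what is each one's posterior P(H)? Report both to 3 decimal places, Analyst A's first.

Analyst A: 0.243; Analyst B: 0.453

P('+'|H) = 0.926, P('+'|¬H) = 0.237.
Analyst A: numerator 0.926·0.076 = 0.070376; evidence = 0.070376+0.237·0.924 = 0.28936; posterior = 0.243.
Analyst B: numerator 0.926·0.175 = 0.16205; evidence = 0.16205+0.237·0.825 = 0.35757; posterior = 0.453.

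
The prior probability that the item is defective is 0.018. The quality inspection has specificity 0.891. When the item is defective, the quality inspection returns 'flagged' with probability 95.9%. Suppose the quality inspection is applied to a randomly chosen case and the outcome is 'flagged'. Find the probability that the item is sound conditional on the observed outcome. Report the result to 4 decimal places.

P(¬H | E) ≈ 0.8611

Write H for 'the item is defective'. Prior odds H:¬H = 0.018/0.982 = 0.018330. For the 'flagged' outcome, the likelihood ratio is 0.959/0.109 = 8.7982.
Posterior odds = 0.018330 × 8.7982 = 0.16127, so P(H|E) = 0.16127/(1+0.16127) = 0.1389. Then P(¬H|E) = 1 − 0.1389 = 0.8611.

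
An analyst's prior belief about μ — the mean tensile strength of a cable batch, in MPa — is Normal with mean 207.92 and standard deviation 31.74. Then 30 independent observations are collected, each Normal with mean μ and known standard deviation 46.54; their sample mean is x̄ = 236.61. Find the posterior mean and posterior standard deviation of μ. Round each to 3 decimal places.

Posterior mean ≈ 234.691; posterior SD ≈ 8.208

Prior precision 1/τ₀² = 1/31.74² = 0.00099263; data precision n/σ² = 30/46.54² = 0.0138506.
Posterior precision = 0.00099263 + 0.0138506 = 0.0148432, giving posterior SD = 1/√0.0148432 = 8.208.
Posterior mean = (0.00099263·207.92 + 0.0138506·236.61) / 0.0148432 = 234.691.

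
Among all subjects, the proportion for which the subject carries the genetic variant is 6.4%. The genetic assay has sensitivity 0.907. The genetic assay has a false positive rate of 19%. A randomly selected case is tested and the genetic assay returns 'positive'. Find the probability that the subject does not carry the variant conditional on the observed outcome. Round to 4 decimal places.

Let H be the event that the subject carries the genetic variant. P(H) = 0.064, so P(¬H) = 0.936. With E the 'positive' result, P(E|H) = 0.907 and P(E|¬H) = 0.19.
P(E) = 0.907·0.064 + 0.19·0.936 = 0.058048 + 0.17784 = 0.23589.
By Bayes' theorem, P(H|E) = 0.058048 / 0.23589 = 0.2461. Hence P(¬H|E) = 1 − 0.2461 = 0.7539.

P(¬H | E) ≈ 0.7539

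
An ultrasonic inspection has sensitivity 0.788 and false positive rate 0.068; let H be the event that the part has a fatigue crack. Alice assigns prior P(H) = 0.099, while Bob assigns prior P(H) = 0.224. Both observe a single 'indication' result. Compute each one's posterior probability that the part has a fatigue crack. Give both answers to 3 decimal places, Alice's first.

Alice: 0.560; Bob: 0.770

The likelihood ratio for an 'indication' result is 0.788/0.068 = 11.588.
Alice: prior odds 0.099/0.901 = 0.10988; posterior odds 1.2733; posterior probability 0.560.
Bob: prior odds 0.224/0.776 = 0.28866; posterior odds 3.3451; posterior probability 0.770.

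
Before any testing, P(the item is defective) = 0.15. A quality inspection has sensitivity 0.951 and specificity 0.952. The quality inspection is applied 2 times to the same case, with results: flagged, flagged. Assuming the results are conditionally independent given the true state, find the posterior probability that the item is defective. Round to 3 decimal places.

Let H be the event that the item is defective; start with P(H) = 0.15. P('flagged'|H) = 0.951, P('flagged'|¬H) = 0.048.
Update on result 1 ('flagged'): P(H) ← 0.951·0.1500 / (0.951·0.1500 + 0.048·0.8500) = 0.14265/0.18345 = 0.7776.
Update on result 2 ('flagged'): P(H) ← 0.951·0.7776 / (0.951·0.7776 + 0.048·0.2224) = 0.73949/0.75017 = 0.9858.

Posterior P(H) ≈ 0.986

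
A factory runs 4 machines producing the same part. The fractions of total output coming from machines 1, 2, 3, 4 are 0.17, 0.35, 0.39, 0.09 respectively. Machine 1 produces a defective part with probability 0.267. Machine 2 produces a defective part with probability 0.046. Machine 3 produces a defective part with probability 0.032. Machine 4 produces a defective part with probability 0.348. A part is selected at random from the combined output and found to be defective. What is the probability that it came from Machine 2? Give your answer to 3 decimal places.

Posterior probability ≈ 0.153

P(defective|M1) = 0.267; P(defective|M2) = 0.046; P(defective|M3) = 0.032; P(defective|M4) = 0.348.
Prior × likelihood for each source: 0.17·0.267=0.04539, 0.35·0.046=0.01610, 0.39·0.032=0.01248, 0.09·0.348=0.03132. Summing gives P(defective) = 0.10529.
P(Machine 2 | defective) = 0.01610 / 0.10529 = 0.153.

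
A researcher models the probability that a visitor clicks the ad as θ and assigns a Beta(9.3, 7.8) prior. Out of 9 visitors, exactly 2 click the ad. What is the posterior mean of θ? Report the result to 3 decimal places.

Observing 2 successes and 7 failures updates Beta(9.3, 7.8) by adding the success and failure counts to the two shape parameters: α = 9.3+2 = 11.3, β = 7.8+7 = 14.8.
E[θ | data] = 11.3/(11.3+14.8) = 0.433.

Posterior mean ≈ 0.433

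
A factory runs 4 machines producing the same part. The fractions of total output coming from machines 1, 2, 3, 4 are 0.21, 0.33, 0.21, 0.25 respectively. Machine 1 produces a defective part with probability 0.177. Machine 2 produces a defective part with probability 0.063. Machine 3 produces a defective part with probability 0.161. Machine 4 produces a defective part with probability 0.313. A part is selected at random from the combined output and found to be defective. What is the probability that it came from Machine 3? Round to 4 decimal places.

P(defective|M1) = 0.177; P(defective|M2) = 0.063; P(defective|M3) = 0.161; P(defective|M4) = 0.313.
Prior × likelihood for each source: 0.21·0.177=0.03717, 0.33·0.063=0.02079, 0.21·0.161=0.03381, 0.25·0.313=0.07825. Summing gives P(defective) = 0.17002.
P(Machine 3 | defective) = 0.03381 / 0.17002 = 0.1989.

Posterior probability ≈ 0.1989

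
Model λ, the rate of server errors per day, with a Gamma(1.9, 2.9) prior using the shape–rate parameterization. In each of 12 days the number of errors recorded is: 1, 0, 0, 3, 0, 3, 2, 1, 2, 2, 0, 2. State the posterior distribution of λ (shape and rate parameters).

Total count ∑xᵢ = 16 over n = 12 days.
Gamma is conjugate to the Poisson likelihood: posterior is Gamma(shape = 1.9+16 = 17.9, rate = 2.9+12 = 14.9).

Posterior: Gamma(shape=17.9, rate=14.9)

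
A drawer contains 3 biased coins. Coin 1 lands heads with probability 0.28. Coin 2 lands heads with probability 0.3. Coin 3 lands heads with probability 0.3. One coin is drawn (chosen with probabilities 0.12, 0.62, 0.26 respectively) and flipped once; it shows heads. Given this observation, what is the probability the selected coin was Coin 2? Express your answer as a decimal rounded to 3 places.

Posterior probability ≈ 0.625

P(heads|C1) = 0.28; P(heads|C2) = 0.3; P(heads|C3) = 0.3.
Prior × likelihood for each source: 0.12·0.28=0.03360, 0.62·0.3=0.1860, 0.26·0.3=0.07800. Summing gives P(heads) = 0.29760.
P(Coin 2 | heads) = 0.1860 / 0.29760 = 0.625.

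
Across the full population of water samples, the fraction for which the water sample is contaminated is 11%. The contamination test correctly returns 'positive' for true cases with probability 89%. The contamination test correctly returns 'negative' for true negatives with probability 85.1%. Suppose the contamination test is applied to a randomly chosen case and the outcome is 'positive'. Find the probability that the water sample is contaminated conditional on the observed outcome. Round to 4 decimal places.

P(H | E) ≈ 0.4247

Let H be the event that the water sample is contaminated. P(H) = 0.11, so P(¬H) = 0.89. With E the 'positive' result, P(E|H) = 0.89 and P(E|¬H) = 0.149.
P(E) = 0.89·0.11 + 0.149·0.89 = 0.097900 + 0.13261 = 0.23051.
By Bayes' theorem, P(H|E) = 0.097900 / 0.23051 = 0.4247.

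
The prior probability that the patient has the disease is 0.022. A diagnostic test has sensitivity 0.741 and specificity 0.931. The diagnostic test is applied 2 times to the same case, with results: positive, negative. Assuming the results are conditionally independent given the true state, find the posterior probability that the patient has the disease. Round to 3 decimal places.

Posterior P(H) ≈ 0.063

With H the event that the patient has the disease, the joint likelihood of the observed sequence is P(data|H) = 0.741·0.259 = 0.19192 and P(data|¬H) = 0.069·0.931 = 0.064239.
Bayes: P(H|data) = 0.022·0.19192 / (0.022·0.19192 + 0.978·0.064239) = 0.0042222/0.067048 = 0.0630.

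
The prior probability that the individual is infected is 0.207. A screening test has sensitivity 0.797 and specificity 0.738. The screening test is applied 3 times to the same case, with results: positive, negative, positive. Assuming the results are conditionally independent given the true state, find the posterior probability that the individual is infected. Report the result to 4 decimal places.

With H the event that the individual is infected, the joint likelihood of the observed sequence is P(data|H) = 0.797·0.203·0.797 = 0.12895 and P(data|¬H) = 0.262·0.738·0.262 = 0.050659.
Bayes: P(H|data) = 0.207·0.12895 / (0.207·0.12895 + 0.793·0.050659) = 0.026692/0.066865 = 0.3992.

Posterior P(H) ≈ 0.3992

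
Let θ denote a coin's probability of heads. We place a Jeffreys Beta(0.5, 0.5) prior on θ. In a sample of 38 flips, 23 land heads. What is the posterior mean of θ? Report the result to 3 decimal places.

Observing 23 successes and 15 failures updates Beta(0.5, 0.5) by adding the success and failure counts to the two shape parameters: α = 0.5+23 = 23.5, β = 0.5+15 = 15.5.
Posterior mean = α/(α+β) = 23.5/39 = 0.603.

Posterior mean ≈ 0.603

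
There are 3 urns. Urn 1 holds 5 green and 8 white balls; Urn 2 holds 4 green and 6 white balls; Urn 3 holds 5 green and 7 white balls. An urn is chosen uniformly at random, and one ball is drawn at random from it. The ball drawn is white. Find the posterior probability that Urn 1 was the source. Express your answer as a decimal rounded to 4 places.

Tabulate prior·likelihood by source: [1] prior 0.333333, lik 0.6154, product 0.2051; [2] prior 0.333333, lik 0.6, product 0.2000; [3] prior 0.333333, lik 0.5833, product 0.1944.
Normalizing constant = 0.59957; the posterior for Urn 1 is its product over the sum, 0.2051/0.59957 = 0.3421.

Posterior probability ≈ 0.3421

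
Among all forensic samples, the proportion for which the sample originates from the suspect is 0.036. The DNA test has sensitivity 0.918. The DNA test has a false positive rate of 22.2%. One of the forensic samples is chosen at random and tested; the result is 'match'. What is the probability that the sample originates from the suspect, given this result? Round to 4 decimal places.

P(H | E) ≈ 0.1338

Let H be the event that the sample originates from the suspect. P(H) = 0.036, so P(¬H) = 0.964. With E the 'match' result, P(E|H) = 0.918 and P(E|¬H) = 0.222.
P(E) = 0.918·0.036 + 0.222·0.964 = 0.033048 + 0.21401 = 0.24706.
By Bayes' theorem, P(H|E) = 0.033048 / 0.24706 = 0.1338.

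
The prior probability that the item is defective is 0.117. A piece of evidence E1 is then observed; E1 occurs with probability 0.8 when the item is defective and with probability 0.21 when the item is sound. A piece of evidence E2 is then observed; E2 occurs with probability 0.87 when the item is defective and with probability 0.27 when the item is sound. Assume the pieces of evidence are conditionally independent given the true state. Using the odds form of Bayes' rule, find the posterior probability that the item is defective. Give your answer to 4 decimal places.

Prior odds = 0.117/(1−0.117) = 0.13250. In log-odds, ln(0.13250) = -2.0212.
Add log likelihood ratios: ln(3.8095) + ln(3.2222) = 2.5076.
Posterior log-odds = 0.48642, so posterior odds = exp(0.48642) = 1.6265. Converting, P(H|E) = 1.6265/2.6265 = 0.6193.

Posterior probability ≈ 0.6193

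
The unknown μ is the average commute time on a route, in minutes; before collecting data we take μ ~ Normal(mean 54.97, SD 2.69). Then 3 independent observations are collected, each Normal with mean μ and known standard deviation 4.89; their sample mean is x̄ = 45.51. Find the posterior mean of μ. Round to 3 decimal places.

Posterior mean ≈ 50.468

Prior precision 1/τ₀² = 1/2.69² = 0.138196; data precision n/σ² = 3/4.89² = 0.125459.
Posterior precision = 0.138196 + 0.125459 = 0.263655.
Posterior mean = (0.138196·54.97 + 0.125459·45.51) / 0.263655 = 50.468.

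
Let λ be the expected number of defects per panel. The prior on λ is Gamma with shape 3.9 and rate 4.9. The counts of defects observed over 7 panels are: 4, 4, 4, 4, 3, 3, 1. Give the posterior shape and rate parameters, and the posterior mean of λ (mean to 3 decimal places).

The Poisson likelihood adds the total count to the shape and the number of exposure periods to the rate. Here ∑xᵢ = 23 and n = 7, so shape 3.9→26.9 and rate 4.9→11.9.
Posterior mean = shape/rate = 26.9/11.9 = 2.261.

Posterior: Gamma(shape=26.9, rate=11.9); mean ≈ 2.261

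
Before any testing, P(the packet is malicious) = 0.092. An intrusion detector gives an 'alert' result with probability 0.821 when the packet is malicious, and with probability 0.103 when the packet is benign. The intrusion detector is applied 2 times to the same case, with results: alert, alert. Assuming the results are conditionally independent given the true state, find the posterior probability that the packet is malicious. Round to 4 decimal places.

Posterior P(H) ≈ 0.8655

Let H be the event that the packet is malicious; start with P(H) = 0.092. P('alert'|H) = 0.821, P('alert'|¬H) = 0.103.
Update on result 1 ('alert'): P(H) ← 0.821·0.0920 / (0.821·0.0920 + 0.103·0.9080) = 0.075532/0.16906 = 0.4468.
Update on result 2 ('alert'): P(H) ← 0.821·0.4468 / (0.821·0.4468 + 0.103·0.5532) = 0.36681/0.42379 = 0.8655.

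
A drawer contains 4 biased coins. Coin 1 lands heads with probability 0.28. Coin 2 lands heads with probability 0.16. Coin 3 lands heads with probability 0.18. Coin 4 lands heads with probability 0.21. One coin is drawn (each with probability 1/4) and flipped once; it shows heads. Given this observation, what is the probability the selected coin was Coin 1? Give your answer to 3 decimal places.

P(heads|C1) = 0.28; P(heads|C2) = 0.16; P(heads|C3) = 0.18; P(heads|C4) = 0.21.
Prior × likelihood for each source: 0.25·0.28=0.07000, 0.25·0.16=0.04000, 0.25·0.18=0.04500, 0.25·0.21=0.05250. Summing gives P(heads) = 0.20750.
P(Coin 1 | heads) = 0.07000 / 0.20750 = 0.337.

Posterior probability ≈ 0.337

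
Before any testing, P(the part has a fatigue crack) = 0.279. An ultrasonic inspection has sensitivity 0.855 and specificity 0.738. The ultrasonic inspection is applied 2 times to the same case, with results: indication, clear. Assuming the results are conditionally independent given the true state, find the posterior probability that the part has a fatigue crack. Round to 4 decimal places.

Let H be the event that the part has a fatigue crack; start with P(H) = 0.279. P('indication'|H) = 0.855, P('indication'|¬H) = 0.262.
Update on result 1 ('indication'): P(H) ← 0.855·0.2790 / (0.855·0.2790 + 0.262·0.7210) = 0.23855/0.42745 = 0.5581.
Update on result 2 ('clear'): P(H) ← 0.145·0.5581 / (0.145·0.5581 + 0.738·0.4419) = 0.080920/0.40706 = 0.1988.

Posterior P(H) ≈ 0.1988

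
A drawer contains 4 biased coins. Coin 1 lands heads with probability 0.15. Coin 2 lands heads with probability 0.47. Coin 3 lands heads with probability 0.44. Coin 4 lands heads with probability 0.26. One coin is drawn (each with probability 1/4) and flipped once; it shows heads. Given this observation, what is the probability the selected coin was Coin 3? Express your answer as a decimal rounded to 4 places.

Posterior probability ≈ 0.3333

P(heads|C1) = 0.15; P(heads|C2) = 0.47; P(heads|C3) = 0.44; P(heads|C4) = 0.26.
Prior × likelihood for each source: 0.25·0.15=0.03750, 0.25·0.47=0.1175, 0.25·0.44=0.1100, 0.25·0.26=0.06500. Summing gives P(heads) = 0.33000.
P(Coin 3 | heads) = 0.1100 / 0.33000 = 0.3333.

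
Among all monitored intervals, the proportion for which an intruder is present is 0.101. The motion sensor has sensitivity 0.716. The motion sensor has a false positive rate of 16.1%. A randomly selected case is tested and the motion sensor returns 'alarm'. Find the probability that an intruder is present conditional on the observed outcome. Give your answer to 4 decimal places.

P(H | E) ≈ 0.3332

Write H for 'an intruder is present'. Prior odds H:¬H = 0.101/0.899 = 0.11235. For the 'alarm' outcome, the likelihood ratio is 0.716/0.161 = 4.4472.
Posterior odds = 0.11235 × 4.4472 = 0.49963, so P(H|E) = 0.49963/(1+0.49963) = 0.3332.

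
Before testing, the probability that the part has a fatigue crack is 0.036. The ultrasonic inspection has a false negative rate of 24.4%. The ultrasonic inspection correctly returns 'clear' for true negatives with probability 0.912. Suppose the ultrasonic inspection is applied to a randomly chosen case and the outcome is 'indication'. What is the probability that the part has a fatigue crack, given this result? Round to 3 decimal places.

Write H for 'the part has a fatigue crack'. Prior odds H:¬H = 0.036/0.964 = 0.037344. For the 'indication' outcome, the likelihood ratio is 0.756/0.088 = 8.5909.
Posterior odds = 0.037344 × 8.5909 = 0.32082, so P(H|E) = 0.32082/(1+0.32082) = 0.243.

P(H | E) ≈ 0.243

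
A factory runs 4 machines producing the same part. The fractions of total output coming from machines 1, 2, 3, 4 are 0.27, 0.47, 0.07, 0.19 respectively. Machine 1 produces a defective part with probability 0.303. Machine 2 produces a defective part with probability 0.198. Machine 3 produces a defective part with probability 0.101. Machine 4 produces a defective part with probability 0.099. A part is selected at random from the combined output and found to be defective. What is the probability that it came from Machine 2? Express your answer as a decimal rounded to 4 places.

Posterior probability ≈ 0.4636

Tabulate prior·likelihood by source: [1] prior 0.27, lik 0.303, product 0.08181; [2] prior 0.47, lik 0.198, product 0.09306; [3] prior 0.07, lik 0.101, product 0.007070; [4] prior 0.19, lik 0.099, product 0.01881.
Normalizing constant = 0.20075; the posterior for Machine 2 is its product over the sum, 0.09306/0.20075 = 0.4636.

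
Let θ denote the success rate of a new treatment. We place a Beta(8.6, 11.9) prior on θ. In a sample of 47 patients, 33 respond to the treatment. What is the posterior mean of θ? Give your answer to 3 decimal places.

Posterior mean ≈ 0.616

Observing 33 successes and 14 failures updates Beta(8.6, 11.9) by adding the success and failure counts to the two shape parameters: α = 8.6+33 = 41.6, β = 11.9+14 = 25.9.
Posterior mean = α/(α+β) = 41.6/67.5 = 0.616.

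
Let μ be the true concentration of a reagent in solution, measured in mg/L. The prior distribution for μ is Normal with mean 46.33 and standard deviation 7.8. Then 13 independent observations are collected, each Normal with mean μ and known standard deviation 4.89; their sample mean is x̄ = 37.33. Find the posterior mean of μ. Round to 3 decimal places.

With known σ, the Normal prior is conjugate. Weight on the data is w = (n/σ²)/(n/σ² + 1/τ₀²) = 0.543658/(0.543658+0.0164366) = 0.97065.
Posterior mean = w·x̄ + (1−w)·μ₀ = 0.97065·37.33 + 0.029346·46.33 = 37.594.

Posterior mean ≈ 37.594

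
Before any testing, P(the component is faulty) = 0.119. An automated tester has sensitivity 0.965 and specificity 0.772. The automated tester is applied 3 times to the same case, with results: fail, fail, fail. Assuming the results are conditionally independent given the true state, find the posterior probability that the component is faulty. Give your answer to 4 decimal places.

Let H be the event that the component is faulty; start with P(H) = 0.119. P('fail'|H) = 0.965, P('fail'|¬H) = 0.228.
Update on result 1 ('fail'): P(H) ← 0.965·0.1190 / (0.965·0.1190 + 0.228·0.8810) = 0.11483/0.31570 = 0.3637.
Update on result 2 ('fail'): P(H) ← 0.965·0.3637 / (0.965·0.3637 + 0.228·0.6363) = 0.35101/0.49608 = 0.7076.
Update on result 3 ('fail'): P(H) ← 0.965·0.7076 / (0.965·0.7076 + 0.228·0.2924) = 0.68281/0.74948 = 0.9110.

Posterior P(H) ≈ 0.9110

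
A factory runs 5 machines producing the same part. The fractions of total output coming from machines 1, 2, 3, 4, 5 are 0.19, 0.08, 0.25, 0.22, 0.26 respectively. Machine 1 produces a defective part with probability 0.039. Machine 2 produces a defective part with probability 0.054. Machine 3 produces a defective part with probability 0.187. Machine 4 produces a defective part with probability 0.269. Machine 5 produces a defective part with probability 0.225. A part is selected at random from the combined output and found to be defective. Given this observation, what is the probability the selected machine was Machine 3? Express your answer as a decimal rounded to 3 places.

Posterior probability ≈ 0.265

P(defective|M1) = 0.039; P(defective|M2) = 0.054; P(defective|M3) = 0.187; P(defective|M4) = 0.269; P(defective|M5) = 0.225.
Prior × likelihood for each source: 0.19·0.039=0.007410, 0.08·0.054=0.004320, 0.25·0.187=0.04675, 0.22·0.269=0.05918, 0.26·0.225=0.05850. Summing gives P(defective) = 0.17616.
P(Machine 3 | defective) = 0.04675 / 0.17616 = 0.265.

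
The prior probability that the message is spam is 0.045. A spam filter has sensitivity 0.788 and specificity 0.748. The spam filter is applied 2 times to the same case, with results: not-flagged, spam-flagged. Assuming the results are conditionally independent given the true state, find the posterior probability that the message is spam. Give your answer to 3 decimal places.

Posterior P(H) ≈ 0.040

With H the event that the message is spam, the joint likelihood of the observed sequence is P(data|H) = 0.212·0.788 = 0.16706 and P(data|¬H) = 0.748·0.252 = 0.18850.
Bayes: P(H|data) = 0.045·0.16706 / (0.045·0.16706 + 0.955·0.18850) = 0.0075175/0.18753 = 0.0401.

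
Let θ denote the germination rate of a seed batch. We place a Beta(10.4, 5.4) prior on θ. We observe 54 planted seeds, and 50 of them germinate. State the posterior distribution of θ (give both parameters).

The binomial likelihood is conjugate to the Beta prior: with 50 successes and 4 failures, the posterior is Beta(10.4+50, 5.4+4) = Beta(60.4, 9.4).

Posterior: Beta(60.4, 9.4)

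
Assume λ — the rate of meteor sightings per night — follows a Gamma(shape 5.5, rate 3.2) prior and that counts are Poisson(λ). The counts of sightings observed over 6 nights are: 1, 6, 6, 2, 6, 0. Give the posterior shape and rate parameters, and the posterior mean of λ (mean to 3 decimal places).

Posterior: Gamma(shape=26.5, rate=9.2); mean ≈ 2.880

Total count ∑xᵢ = 21 over n = 6 nights.
Gamma is conjugate to the Poisson likelihood: posterior is Gamma(shape = 5.5+21 = 26.5, rate = 3.2+6 = 9.2).
Posterior mean = shape/rate = 26.5/9.2 = 2.880.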